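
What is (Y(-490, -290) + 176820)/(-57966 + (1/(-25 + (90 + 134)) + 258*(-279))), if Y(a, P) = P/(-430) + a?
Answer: -1508861581/1111964993 ≈ -1.3569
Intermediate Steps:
Y(a, P) = a - P/430 (Y(a, P) = -P/430 + a = a - P/430)
(Y(-490, -290) + 176820)/(-57966 + (1/(-25 + (90 + 134)) + 258*(-279))) = ((-490 - 1/430*(-290)) + 176820)/(-57966 + (1/(-25 + (90 + 134)) + 258*(-279))) = ((-490 + 29/43) + 176820)/(-57966 + (1/(-25 + 224) - 71982)) = (-21041/43 + 176820)/(-57966 + (1/199 - 71982)) = 7582219/(43*(-57966 + (1/199 - 71982))) = 7582219/(43*(-57966 - 14324417/199)) = 7582219/(43*(-25859651/199)) = (7582219/43)*(-199/25859651) = -1508861581/1111964993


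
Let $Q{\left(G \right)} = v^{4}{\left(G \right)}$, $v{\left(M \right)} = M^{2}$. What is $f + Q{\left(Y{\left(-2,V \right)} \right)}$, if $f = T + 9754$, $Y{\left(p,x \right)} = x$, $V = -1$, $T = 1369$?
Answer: $11124$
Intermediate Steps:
$f = 11123$ ($f = 1369 + 9754 = 11123$)
$Q{\left(G \right)} = G^{8}$ ($Q{\left(G \right)} = \left(G^{2}\right)^{4} = G^{8}$)
$f + Q{\left(Y{\left(-2,V \right)} \right)} = 11123 + \left(-1\right)^{8} = 11123 + 1 = 11124$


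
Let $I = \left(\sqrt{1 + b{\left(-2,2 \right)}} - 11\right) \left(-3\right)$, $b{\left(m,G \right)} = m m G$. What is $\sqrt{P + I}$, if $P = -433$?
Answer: $i \sqrt{409} \approx 20.224 i$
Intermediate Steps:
$b{\left(m,G \right)} = G m^{2}$ ($b{\left(m,G \right)} = m^{2} G = G m^{2}$)
$I = 24$ ($I = \left(\sqrt{1 + 2 \left(-2\right)^{2}} - 11\right) \left(-3\right) = \left(\sqrt{1 + 2 \cdot 4} - 11\right) \left(-3\right) = \left(\sqrt{1 + 8} - 11\right) \left(-3\right) = \left(\sqrt{9} - 11\right) \left(-3\right) = \left(3 - 11\right) \left(-3\right) = \left(-8\right) \left(-3\right) = 24$)
$\sqrt{P + I} = \sqrt{-433 + 24} = \sqrt{-409} = i \sqrt{409}$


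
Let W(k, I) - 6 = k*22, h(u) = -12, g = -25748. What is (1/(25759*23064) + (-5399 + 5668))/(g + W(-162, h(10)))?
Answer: -159814399945/17410858010256 ≈ -0.0091790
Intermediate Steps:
W(k, I) = 6 + 22*k (W(k, I) = 6 + k*22 = 6 + 22*k)
(1/(25759*23064) + (-5399 + 5668))/(g + W(-162, h(10))) = (1/(25759*23064) + (-5399 + 5668))/(-25748 + (6 + 22*(-162))) = ((1/25759)*(1/23064) + 269)/(-25748 + (6 - 3564)) = (1/594105576 + 269)/(-25748 - 3558) = (159814399945/594105576)/(-29306) = (159814399945/594105576)*(-1/29306) = -159814399945/17410858010256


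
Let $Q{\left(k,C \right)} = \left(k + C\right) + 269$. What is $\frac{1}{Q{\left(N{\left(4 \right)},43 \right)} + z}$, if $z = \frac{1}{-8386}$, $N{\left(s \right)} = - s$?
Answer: $\frac{8386}{2582887} \approx 0.0032468$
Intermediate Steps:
$z = - \frac{1}{8386} \approx -0.00011925$
$Q{\left(k,C \right)} = 269 + C + k$ ($Q{\left(k,C \right)} = \left(C + k\right) + 269 = 269 + C + k$)
$\frac{1}{Q{\left(N{\left(4 \right)},43 \right)} + z} = \frac{1}{\left(269 + 43 - 4\right) - \frac{1}{8386}} = \frac{1}{308 - \frac{1}{8386}} = \frac{1}{\frac{2582887}{8386}} = \frac{8386}{2582887}$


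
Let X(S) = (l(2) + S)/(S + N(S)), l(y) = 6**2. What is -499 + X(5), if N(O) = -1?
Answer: -1955/4 ≈ -488.75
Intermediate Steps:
l(y) = 36
X(S) = (36 + S)/(-1 + S) (X(S) = (36 + S)/(S - 1) = (36 + S)/(-1 + S))
-499 + X(5) = -499 + (36 + 5)/(-1 + 5) = -499 + 41/4 = -1955/4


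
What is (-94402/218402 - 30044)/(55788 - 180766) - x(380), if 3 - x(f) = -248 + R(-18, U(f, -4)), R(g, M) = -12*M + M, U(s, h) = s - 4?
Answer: -8552754009663/1949674654 ≈ -4386.8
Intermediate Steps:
U(s, h) = -4 + s
R(g, M) = -11*M
x(f) = 207 + 11*f (x(f) = 3 - (-248 - 11*(-4 + f)) = 3 - (-248 + (44 - 11*f)) = 3 - (-204 - 11*f) = 3 + (204 + 11*f) = 207 + 11*f)
(-94402/218402 - 30044)/(55788 - 180766) - x(380) = (-94402/218402 - 30044)/(55788 - 180766) - (207 + 11*380) = (-94402/218402 - 30044)/(-124978) - (207 + 4180) = (-1*47201/109201 - 30044)*(-1/124978) - 1*4387 = (-47201/109201 - 30044)*(-1/124978) - 4387 = -3280882045/109201*(-1/124978) - 4387 = 468697435/1949674654 - 4387 = -8552754009663/1949674654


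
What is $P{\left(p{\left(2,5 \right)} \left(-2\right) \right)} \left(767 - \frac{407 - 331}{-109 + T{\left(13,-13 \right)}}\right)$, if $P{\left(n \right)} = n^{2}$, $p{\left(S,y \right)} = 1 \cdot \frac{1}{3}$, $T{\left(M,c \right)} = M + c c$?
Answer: $\frac{223660}{657} \approx 340.43$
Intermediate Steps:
$T{\left(M,c \right)} = M + c^{2}$
$p{\left(S,y \right)} = \frac{1}{3}$ ($p{\left(S,y \right)} = 1 \cdot \frac{1}{3} = \frac{1}{3}$)
$P{\left(p{\left(2,5 \right)} \left(-2\right) \right)} \left(767 - \frac{407 - 331}{-109 + T{\left(13,-13 \right)}}\right) = \left(\frac{1}{3} \left(-2\right)\right)^{2} \left(767 - \frac{407 - 331}{-109 + \left(13 + \left(-13\right)^{2}\right)}\right) = \left(- \frac{2}{3}\right)^{2} \left(767 - \frac{76}{-109 + \left(13 + 169\right)}\right) = \frac{4 \left(767 - \frac{76}{-109 + 182}\right)}{9} = \frac{4 \left(767 - \frac{76}{73}\right)}{9} = \frac{4}{9} \cdot \frac{55915}{73} = \frac{223660}{657}$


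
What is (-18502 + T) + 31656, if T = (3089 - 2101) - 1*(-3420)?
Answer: 17562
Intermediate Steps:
T = 4408 (T = 988 + 3420 = 4408)
(-18502 + T) + 31656 = (-18502 + 4408) + 31656 = -14094 + 31656 = 17562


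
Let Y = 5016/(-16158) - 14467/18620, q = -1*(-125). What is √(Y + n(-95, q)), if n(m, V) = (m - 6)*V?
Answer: I*√161973803254936585/3581690 ≈ 112.37*I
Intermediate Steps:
q = 125
n(m, V) = V*(-6 + m) (n(m, V) = (-6 + m)*V = V*(-6 + m))
Y = -54525951/50143660 (Y = 5016*(-1/16158) - 14467*1/18620 = -836/2693 - 14467/18620 = -54525951/50143660 ≈ -1.0874)
√(Y + n(-95, q)) = √(-54525951/50143660 + 125*(-6 - 95)) = √(-54525951/50143660 + 125*(-101)) = √(-54525951/50143660 - 12625) = √(-633118233451/50143660) = I*√161973803254936585/3581690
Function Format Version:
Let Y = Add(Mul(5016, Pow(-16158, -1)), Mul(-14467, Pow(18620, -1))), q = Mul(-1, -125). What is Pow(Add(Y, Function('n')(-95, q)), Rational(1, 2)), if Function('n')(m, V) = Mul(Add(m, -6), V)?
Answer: Mul(Rational(1, 3581690), I, Pow(161973803254936585, Rational(1, 2))) ≈ Mul(112.37, I)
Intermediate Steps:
q = 125
Function('n')(m, V) = Mul(V, Add(-6, m)) (Function('n')(m, V) = Mul(Add(-6, m), V) = Mul(V, Add(-6, m)))
Y = Rational(-54525951, 50143660) (Y = Add(Mul(5016, Rational(-1, 16158)), Mul(-14467, Rational(1, 18620))) = Add(Rational(-836, 2693), Rational(-14467, 18620)) = Rational(-54525951, 50143660) ≈ -1.0874)
Pow(Add(Y, Function('n')(-95, q)), Rational(1, 2)) = Pow(Add(Rational(-54525951, 50143660), Mul(125, Add(-6, -95))), Rational(1, 2)) = Pow(Add(Rational(-54525951, 50143660), Mul(125, -101)), Rational(1, 2)) = Pow(Add(Rational(-54525951, 50143660), -12625), Rational(1, 2)) = Pow(Rational(-633118233451, 50143660), Rational(1, 2)) = Mul(Rational(1, 3581690), I, Pow(161973803254936585, Rational(1, 2)))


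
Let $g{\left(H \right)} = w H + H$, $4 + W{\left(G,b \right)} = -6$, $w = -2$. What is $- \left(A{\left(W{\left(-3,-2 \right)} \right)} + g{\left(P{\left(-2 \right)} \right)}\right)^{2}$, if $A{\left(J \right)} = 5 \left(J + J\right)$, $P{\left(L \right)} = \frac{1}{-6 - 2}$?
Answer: $- \frac{638401}{64} \approx -9975.0$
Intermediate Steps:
$W{\left(G,b \right)} = -10$ ($W{\left(G,b \right)} = -4 - 6 = -10$)
$P{\left(L \right)} = - \frac{1}{8}$ ($P{\left(L \right)} = \frac{1}{-8} = - \frac{1}{8}$)
$g{\left(H \right)} = - H$ ($g{\left(H \right)} = - 2 H + H = - H$)
$A{\left(J \right)} = 10 J$ ($A{\left(J \right)} = 5 \cdot 2 J = 10 J$)
$- \left(A{\left(W{\left(-3,-2 \right)} \right)} + g{\left(P{\left(-2 \right)} \right)}\right)^{2} = - \left(10 \left(-10\right) - - \frac{1}{8}\right)^{2} = - \left(-100 + \frac{1}{8}\right)^{2} = - \left(- \frac{799}{8}\right)^{2} = \left(-1\right) \frac{638401}{64} = - \frac{638401}{64}$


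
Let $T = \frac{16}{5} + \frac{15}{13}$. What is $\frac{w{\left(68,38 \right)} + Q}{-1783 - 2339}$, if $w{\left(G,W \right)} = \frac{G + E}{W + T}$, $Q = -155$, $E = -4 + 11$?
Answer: $\frac{210920}{5673933} \approx 0.037174$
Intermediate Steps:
$T = \frac{283}{65}$ ($T = 16 \cdot \frac{1}{5} + 15 \cdot \frac{1}{13} = \frac{16}{5} + \frac{15}{13} = \frac{283}{65} \approx 4.3538$)
$E = 7$
$w{\left(G,W \right)} = \frac{7 + G}{\frac{283}{65} + W}$ ($w{\left(G,W \right)} = \frac{G + 7}{W + \frac{283}{65}} = \frac{7 + G}{\frac{283}{65} + W}$)
$\frac{w{\left(68,38 \right)} + Q}{-1783 - 2339} = \frac{\frac{65 \left(7 + 68\right)}{283 + 65 \cdot 38} - 155}{-1783 - 2339} = \frac{65 \frac{1}{283 + 2470} \cdot 75 - 155}{-4122} = \left(65 \cdot \frac{1}{2753} \cdot 75 - 155\right) \left(- \frac{1}{4122}\right) = \left(\frac{4875}{2753} - 155\right) \left(- \frac{1}{4122}\right) = \left(- \frac{421840}{2753}\right) \left(- \frac{1}{4122}\right) = \frac{210920}{5673933}$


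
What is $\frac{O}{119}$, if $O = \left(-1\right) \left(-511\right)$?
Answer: $\frac{73}{17} \approx 4.2941$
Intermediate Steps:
$O = 511$
$\frac{O}{119} = \frac{511}{119} = 511 \cdot \frac{1}{119} = \frac{73}{17}$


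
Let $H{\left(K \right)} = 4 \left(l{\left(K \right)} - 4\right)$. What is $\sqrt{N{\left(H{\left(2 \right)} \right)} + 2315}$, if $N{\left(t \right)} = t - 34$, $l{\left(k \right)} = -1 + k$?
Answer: $\sqrt{2269} \approx 47.634$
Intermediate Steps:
$H{\left(K \right)} = -20 + 4 K$ ($H{\left(K \right)} = 4 \left(\left(-1 + K\right) - 4\right) = 4 \left(-5 + K\right) = -20 + 4 K$)
$N{\left(t \right)} = -34 + t$
$\sqrt{N{\left(H{\left(2 \right)} \right)} + 2315} = \sqrt{\left(-34 + \left(-20 + 4 \cdot 2\right)\right) + 2315} = \sqrt{\left(-34 + \left(-20 + 8\right)\right) + 2315} = \sqrt{\left(-34 - 12\right) + 2315} = \sqrt{-46 + 2315} = \sqrt{2269}$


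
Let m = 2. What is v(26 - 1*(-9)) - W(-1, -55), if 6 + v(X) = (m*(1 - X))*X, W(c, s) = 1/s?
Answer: -131229/55 ≈ -2386.0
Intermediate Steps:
v(X) = -6 + X*(2 - 2*X) (v(X) = -6 + (2*(1 - X))*X = -6 + (2 - 2*X)*X = -6 + X*(2 - 2*X))
v(26 - 1*(-9)) - W(-1, -55) = (-6 - 2*(26 - 1*(-9))² + 2*(26 - 1*(-9))) - 1/(-55) = (-6 - 2*(26 + 9)² + 2*(26 + 9)) - 1*(-1/55) = (-6 - 2*35² + 2*35) + 1/55 = (-6 - 2*1225 + 70) + 1/55 = (-6 - 2450 + 70) + 1/55 = -2386 + 1/55 = -131229/55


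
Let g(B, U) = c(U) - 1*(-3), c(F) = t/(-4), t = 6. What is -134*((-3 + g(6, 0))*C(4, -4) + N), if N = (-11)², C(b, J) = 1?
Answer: -16013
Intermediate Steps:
c(F) = -3/2 (c(F) = 6/(-4) = 6*(-¼) = -3/2)
g(B, U) = 3/2 (g(B, U) = -3/2 - 1*(-3) = -3/2 + 3 = 3/2)
N = 121
-134*((-3 + g(6, 0))*C(4, -4) + N) = -134*((-3 + 3/2)*1 + 121) = -134*(-3/2*1 + 121) = -134*(-3/2 + 121) = -134*239/2 = -16013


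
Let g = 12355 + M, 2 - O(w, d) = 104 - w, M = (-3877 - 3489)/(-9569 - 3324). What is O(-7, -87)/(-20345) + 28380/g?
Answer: 2487222397943/1080322083815 ≈ 2.3023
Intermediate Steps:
M = 7366/12893 (M = -7366/(-12893) = -7366*(-1/12893) = 7366/12893 ≈ 0.57132)
O(w, d) = -102 + w (O(w, d) = 2 - (104 - w) = 2 + (-104 + w) = -102 + w)
g = 159300381/12893 (g = 12355 + 7366/12893 = 159300381/12893 ≈ 12356.)
O(-7, -87)/(-20345) + 28380/g = (-102 - 7)/(-20345) + 28380/(159300381/12893) = -109*(-1/20345) + 28380*(12893/159300381) = 109/20345 + 121967780/53100127 = 2487222397943/1080322083815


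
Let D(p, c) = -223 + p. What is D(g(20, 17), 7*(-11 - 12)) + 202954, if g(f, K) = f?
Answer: 202751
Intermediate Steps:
D(g(20, 17), 7*(-11 - 12)) + 202954 = (-223 + 20) + 202954 = -203 + 202954 = 202751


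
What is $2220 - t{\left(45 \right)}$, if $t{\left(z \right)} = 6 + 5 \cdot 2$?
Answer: $2204$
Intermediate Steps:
$t{\left(z \right)} = 16$ ($t{\left(z \right)} = 6 + 10 = 16$)
$2220 - t{\left(45 \right)} = 2220 - 16 = 2204$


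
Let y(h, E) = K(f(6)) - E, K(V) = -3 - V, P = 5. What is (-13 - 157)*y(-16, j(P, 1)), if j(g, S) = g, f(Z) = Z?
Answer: 2380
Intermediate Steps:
y(h, E) = -9 - E (y(h, E) = (-3 - 1*6) - E = (-3 - 6) - E = -9 - E)
(-13 - 157)*y(-16, j(P, 1)) = (-13 - 157)*(-9 - 1*5) = -170*(-9 - 5) = -170*(-14) = 2380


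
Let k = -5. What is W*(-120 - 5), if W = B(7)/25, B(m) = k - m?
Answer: 60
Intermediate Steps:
B(m) = -5 - m
W = -12/25 (W = (-5 - 1*7)/25 = (-5 - 7)*(1/25) = -12*1/25 = -12/25 ≈ -0.48000)
W*(-120 - 5) = -12*(-120 - 5)/25 = -12/25*(-125) = 60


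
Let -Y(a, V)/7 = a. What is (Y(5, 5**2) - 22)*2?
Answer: -114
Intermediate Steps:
Y(a, V) = -7*a
(Y(5, 5**2) - 22)*2 = (-7*5 - 22)*2 = (-35 - 22)*2 = -57*2 = -114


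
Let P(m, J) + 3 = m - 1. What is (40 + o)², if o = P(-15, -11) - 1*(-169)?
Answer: 36100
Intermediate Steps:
P(m, J) = -4 + m (P(m, J) = -3 + (m - 1) = -3 + (-1 + m) = -4 + m)
o = 150 (o = (-4 - 15) - 1*(-169) = -19 + 169 = 150)
(40 + o)² = (40 + 150)² = 190² = 36100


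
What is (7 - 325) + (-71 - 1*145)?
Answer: -534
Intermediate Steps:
(7 - 325) + (-71 - 1*145) = -318 + (-71 - 145) = -318 - 216 = -534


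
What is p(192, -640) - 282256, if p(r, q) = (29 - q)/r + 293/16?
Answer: -18062989/64 ≈ -2.8223e+5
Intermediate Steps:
p(r, q) = 293/16 + (29 - q)/r (p(r, q) = (29 - q)/r + 293*(1/16) = (29 - q)/r + 293/16 = 293/16 + (29 - q)/r)
p(192, -640) - 282256 = (29 - 1*(-640) + (293/16)*192)/192 - 282256 = (29 + 640 + 3516)/192 - 282256 = (1/192)*4185 - 282256 = 1395/64 - 282256 = -18062989/64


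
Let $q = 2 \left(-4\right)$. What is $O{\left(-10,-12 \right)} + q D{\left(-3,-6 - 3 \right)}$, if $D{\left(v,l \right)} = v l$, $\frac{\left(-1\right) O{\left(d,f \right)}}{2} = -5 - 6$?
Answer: $-194$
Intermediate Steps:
$O{\left(d,f \right)} = 22$ ($O{\left(d,f \right)} = - 2 \left(-5 - 6\right) = \left(-2\right) \left(-11\right) = 22$)
$q = -8$
$D{\left(v,l \right)} = l v$
$O{\left(-10,-12 \right)} + q D{\left(-3,-6 - 3 \right)} = 22 - 8 \left(-6 - 3\right) \left(-3\right) = 22 - 8 \left(\left(-9\right) \left(-3\right)\right) = 22 - 216 = -194$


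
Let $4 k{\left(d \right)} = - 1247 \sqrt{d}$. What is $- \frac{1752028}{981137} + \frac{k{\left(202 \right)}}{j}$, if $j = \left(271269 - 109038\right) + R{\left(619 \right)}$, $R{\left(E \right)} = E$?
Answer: $- \frac{1752028}{981137} - \frac{1247 \sqrt{202}}{651400} \approx -1.8129$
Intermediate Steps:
$j = 162850$ ($j = \left(271269 - 109038\right) + 619 = 162231 + 619 = 162850$)
$k{\left(d \right)} = - \frac{1247 \sqrt{d}}{4}$ ($k{\left(d \right)} = \frac{\left(-1247\right) \sqrt{d}}{4} = - \frac{1247 \sqrt{d}}{4}$)
$- \frac{1752028}{981137} + \frac{k{\left(202 \right)}}{j} = - \frac{1752028}{981137} + \frac{\left(- \frac{1247}{4}\right) \sqrt{202}}{162850} = \left(-1752028\right) \frac{1}{981137} + - \frac{1247 \sqrt{202}}{4} \cdot \frac{1}{162850} = - \frac{1752028}{981137} - \frac{1247 \sqrt{202}}{651400}$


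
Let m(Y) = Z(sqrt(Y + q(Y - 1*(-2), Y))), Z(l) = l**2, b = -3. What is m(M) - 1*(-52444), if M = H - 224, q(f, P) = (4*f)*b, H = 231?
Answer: 52343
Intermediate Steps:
q(f, P) = -12*f (q(f, P) = (4*f)*(-3) = -12*f)
M = 7 (M = 231 - 224 = 7)
m(Y) = -24 - 11*Y (m(Y) = (sqrt(Y - 12*(Y - 1*(-2))))**2 = (sqrt(Y - 12*(Y + 2)))**2 = (sqrt(Y - 12*(2 + Y)))**2 = (sqrt(Y + (-24 - 12*Y)))**2 = (sqrt(-24 - 11*Y))**2 = -24 - 11*Y)
m(M) - 1*(-52444) = (-24 - 11*7) - 1*(-52444) = (-24 - 77) + 52444 = -101 + 52444 = 52343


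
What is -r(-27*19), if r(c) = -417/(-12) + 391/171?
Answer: -25333/684 ≈ -37.037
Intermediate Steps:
r(c) = 25333/684 (r(c) = -417*(-1/12) + 391*(1/171) = 139/4 + 391/171 = 25333/684)
-r(-27*19) = -1*25333/684 = -25333/684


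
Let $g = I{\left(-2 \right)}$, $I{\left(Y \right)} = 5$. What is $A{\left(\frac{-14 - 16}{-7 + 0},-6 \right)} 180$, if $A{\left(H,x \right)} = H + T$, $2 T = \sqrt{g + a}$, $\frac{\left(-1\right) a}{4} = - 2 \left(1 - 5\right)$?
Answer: $\frac{5400}{7} + 270 i \sqrt{3} \approx 771.43 + 467.65 i$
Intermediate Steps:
$a = -32$ ($a = - 4 \left(- 2 \left(1 - 5\right)\right) = - 4 \left(\left(-2\right) \left(-4\right)\right) = \left(-4\right) 8 = -32$)
$g = 5$
$T = \frac{3 i \sqrt{3}}{2}$ ($T = \frac{\sqrt{5 - 32}}{2} = \frac{\sqrt{-27}}{2} = \frac{3 i \sqrt{3}}{2} \approx 2.5981 i$)
$A{\left(H,x \right)} = H + \frac{3 i \sqrt{3}}{2}$
$A{\left(\frac{-14 - 16}{-7 + 0},-6 \right)} 180 = \left(\frac{-14 - 16}{-7 + 0} + \frac{3 i \sqrt{3}}{2}\right) 180 = \left(- \frac{30}{-7} + \frac{3 i \sqrt{3}}{2}\right) 180 = \left(\left(-30\right) \left(- \frac{1}{7}\right) + \frac{3 i \sqrt{3}}{2}\right) 180 = \left(\frac{30}{7} + \frac{3 i \sqrt{3}}{2}\right) 180 = \frac{5400}{7} + 270 i \sqrt{3}$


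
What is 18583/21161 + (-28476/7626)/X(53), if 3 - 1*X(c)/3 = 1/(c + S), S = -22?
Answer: 18309187/39909646 ≈ 0.45877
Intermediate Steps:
X(c) = 9 - 3/(-22 + c) (X(c) = 9 - 3/(c - 22) = 9 - 3/(-22 + c))
18583/21161 + (-28476/7626)/X(53) = 18583/21161 + (-28476/7626)/((3*(-67 + 3*53)/(-22 + 53))) = 18583*(1/21161) + (-28476*1/7626)/((3*(-67 + 159)/31)) = 18583/21161 - 4746/(1271*(3*(1/31)*92)) = 18583/21161 - 4746/(1271*276/31) = 18583/21161 - 4746/1271*31/276 = 18583/21161 - 791/1886 = 18309187/39909646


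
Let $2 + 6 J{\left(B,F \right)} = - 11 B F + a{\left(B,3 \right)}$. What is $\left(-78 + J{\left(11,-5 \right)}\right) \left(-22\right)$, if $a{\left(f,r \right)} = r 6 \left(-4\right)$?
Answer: $-231$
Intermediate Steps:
$a{\left(f,r \right)} = - 24 r$ ($a{\left(f,r \right)} = 6 r \left(-4\right) = - 24 r$)
$J{\left(B,F \right)} = - \frac{37}{3} - \frac{11 B F}{6}$ ($J{\left(B,F \right)} = - \frac{1}{3} + \frac{- 11 B F - 72}{6} = - \frac{1}{3} + \frac{-72 - 11 B F}{6} = - \frac{1}{3} - \left(12 + \frac{11 B F}{6}\right) = - \frac{37}{3} - \frac{11 B F}{6}$)
$\left(-78 + J{\left(11,-5 \right)}\right) \left(-22\right) = \left(-78 - \left(\frac{37}{3} + \frac{121}{6} \left(-5\right)\right)\right) \left(-22\right) = \left(-78 + \left(- \frac{37}{3} + \frac{605}{6}\right)\right) \left(-22\right) = \left(-78 + \frac{177}{2}\right) \left(-22\right) = \frac{21}{2} \left(-22\right) = -231$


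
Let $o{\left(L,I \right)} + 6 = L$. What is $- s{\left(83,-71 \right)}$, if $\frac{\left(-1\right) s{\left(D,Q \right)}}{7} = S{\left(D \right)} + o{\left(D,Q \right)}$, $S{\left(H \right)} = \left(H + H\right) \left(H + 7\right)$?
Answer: $105119$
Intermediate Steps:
$o{\left(L,I \right)} = -6 + L$
$S{\left(H \right)} = 2 H \left(7 + H\right)$
$s{\left(D,Q \right)} = 42 - 7 D - 14 D \left(7 + D\right)$ ($s{\left(D,Q \right)} = - 7 \left(2 D \left(7 + D\right) + \left(-6 + D\right)\right) = - 7 \left(-6 + D + 2 D \left(7 + D\right)\right) = 42 - 7 D - 14 D \left(7 + D\right)$)
$- s{\left(83,-71 \right)} = - (42 - 8715 - 14 \cdot 83^{2}) = - (42 - 8715 - 96446) = \left(-1\right) \left(-105119\right) = 105119$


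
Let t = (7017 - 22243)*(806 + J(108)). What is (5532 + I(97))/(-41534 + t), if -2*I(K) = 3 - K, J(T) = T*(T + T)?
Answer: -5579/367505818 ≈ -1.5181e-5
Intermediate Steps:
J(T) = 2*T**2 (J(T) = T*(2*T) = 2*T**2)
I(K) = -3/2 + K/2 (I(K) = -(3 - K)/2 = -3/2 + K/2)
t = -367464284 (t = (7017 - 22243)*(806 + 2*108**2) = -15226*(806 + 2*11664) = -15226*(806 + 23328) = -15226*24134 = -367464284)
(5532 + I(97))/(-41534 + t) = (5532 + (-3/2 + (1/2)*97))/(-41534 - 367464284) = (5532 + (-3/2 + 97/2))/(-367505818) = (5532 + 47)*(-1/367505818) = 5579*(-1/367505818) = -5579/367505818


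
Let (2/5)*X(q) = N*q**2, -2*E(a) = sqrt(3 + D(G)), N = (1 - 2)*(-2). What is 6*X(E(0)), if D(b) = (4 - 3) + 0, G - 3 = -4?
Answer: 30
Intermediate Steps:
G = -1 (G = 3 - 4 = -1)
D(b) = 1 (D(b) = 1 + 0 = 1)
N = 2 (N = -1*(-2) = 2)
E(a) = -1 (E(a) = -sqrt(3 + 1)/2 = -sqrt(4)/2 = -1/2*2 = -1)
X(q) = 5*q**2 (X(q) = 5*(2*q**2)/2 = 5*q**2)
6*X(E(0)) = 6*(5*(-1)**2) = 6*(5*1) = 6*5 = 30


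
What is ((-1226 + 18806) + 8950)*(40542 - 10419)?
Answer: 799163190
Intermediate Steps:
((-1226 + 18806) + 8950)*(40542 - 10419) = (17580 + 8950)*30123 = 26530*30123 = 799163190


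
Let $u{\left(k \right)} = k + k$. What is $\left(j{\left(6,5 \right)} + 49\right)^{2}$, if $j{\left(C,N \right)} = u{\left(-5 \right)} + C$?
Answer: $2025$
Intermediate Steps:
$u{\left(k \right)} = 2 k$
$j{\left(C,N \right)} = -10 + C$ ($j{\left(C,N \right)} = 2 \left(-5\right) + C = -10 + C$)
$\left(j{\left(6,5 \right)} + 49\right)^{2} = \left(\left(-10 + 6\right) + 49\right)^{2} = \left(-4 + 49\right)^{2} = 45^{2} = 2025$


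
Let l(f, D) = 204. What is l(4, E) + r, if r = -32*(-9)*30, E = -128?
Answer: 8844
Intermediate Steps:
r = 8640 (r = 288*30 = 8640)
l(4, E) + r = 204 + 8640 = 8844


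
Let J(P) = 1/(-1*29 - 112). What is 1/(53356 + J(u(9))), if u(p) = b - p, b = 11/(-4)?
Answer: 141/7523195 ≈ 1.8742e-5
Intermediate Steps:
b = -11/4 (b = 11*(-¼) = -11/4 ≈ -2.7500)
u(p) = -11/4 - p
J(P) = -1/141 (J(P) = 1/(-29 - 112) = 1/(-141) = -1/141)
1/(53356 + J(u(9))) = 1/(53356 - 1/141) = 1/(7523195/141) = 141/7523195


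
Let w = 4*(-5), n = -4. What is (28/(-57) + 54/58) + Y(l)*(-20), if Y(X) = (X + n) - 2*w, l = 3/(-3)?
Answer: -1156373/1653 ≈ -699.56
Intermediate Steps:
w = -20
l = -1 (l = 3*(-1/3) = -1)
Y(X) = 36 + X (Y(X) = (X - 4) - 2*(-20) = (-4 + X) + 40 = 36 + X)
(28/(-57) + 54/58) + Y(l)*(-20) = (28/(-57) + 54/58) + (36 - 1)*(-20) = (28*(-1/57) + 54*(1/58)) + 35*(-20) = (-28/57 + 27/29) - 700 = 727/1653 - 700 = -1156373/1653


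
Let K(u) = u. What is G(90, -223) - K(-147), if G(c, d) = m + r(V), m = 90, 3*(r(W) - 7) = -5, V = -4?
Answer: 727/3 ≈ 242.33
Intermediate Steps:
r(W) = 16/3 (r(W) = 7 + (⅓)*(-5) = 7 - 5/3 = 16/3)
G(c, d) = 286/3 (G(c, d) = 90 + 16/3 = 286/3)
G(90, -223) - K(-147) = 286/3 - 1*(-147) = 286/3 + 147 = 727/3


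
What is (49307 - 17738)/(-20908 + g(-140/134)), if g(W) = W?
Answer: -2115123/1400906 ≈ -1.5098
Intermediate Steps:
(49307 - 17738)/(-20908 + g(-140/134)) = (49307 - 17738)/(-20908 - 140/134) = 31569/(-20908 - 140*1/134) = 31569/(-20908 - 70/67) = 31569/(-1400906/67) = 31569*(-67/1400906) = -2115123/1400906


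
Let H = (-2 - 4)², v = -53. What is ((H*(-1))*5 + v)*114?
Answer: -26562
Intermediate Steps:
H = 36 (H = (-6)² = 36)
((H*(-1))*5 + v)*114 = ((36*(-1))*5 - 53)*114 = (-36*5 - 53)*114 = (-180 - 53)*114 = -233*114 = -26562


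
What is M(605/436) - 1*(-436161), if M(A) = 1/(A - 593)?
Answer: 112504676387/257943 ≈ 4.3616e+5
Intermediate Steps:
M(A) = 1/(-593 + A)
M(605/436) - 1*(-436161) = 1/(-593 + 605/436) - 1*(-436161) = 1/(-593 + 605*(1/436)) + 436161 = 1/(-593 + 605/436) + 436161 = 1/(-257943/436) + 436161 = -436/257943 + 436161 = 112504676387/257943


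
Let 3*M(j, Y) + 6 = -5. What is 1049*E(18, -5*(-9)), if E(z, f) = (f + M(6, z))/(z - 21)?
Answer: -130076/9 ≈ -14453.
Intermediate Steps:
M(j, Y) = -11/3 (M(j, Y) = -2 + (1/3)*(-5) = -2 - 5/3 = -11/3)
E(z, f) = (-11/3 + f)/(-21 + z) (E(z, f) = (f - 11/3)/(z - 21) = (-11/3 + f)/(-21 + z))
1049*E(18, -5*(-9)) = 1049*((-11/3 - 5*(-9))/(-21 + 18)) = 1049*((-11/3 + 45)/(-3)) = 1049*(-1/3*124/3) = 1049*(-124/9) = -130076/9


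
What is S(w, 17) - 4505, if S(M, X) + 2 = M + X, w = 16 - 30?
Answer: -4504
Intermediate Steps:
w = -14
S(M, X) = -2 + M + X (S(M, X) = -2 + (M + X) = -2 + M + X)
S(w, 17) - 4505 = (-2 - 14 + 17) - 4505 = 1 - 4505 = -4504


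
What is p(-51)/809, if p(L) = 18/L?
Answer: -6/13753 ≈ -0.00043627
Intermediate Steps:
p(-51)/809 = (18/(-51))/809 = (18*(-1/51))*(1/809) = -6/17*1/809 = -6/13753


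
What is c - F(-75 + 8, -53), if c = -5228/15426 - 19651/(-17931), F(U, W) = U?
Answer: 72642770/1072107 ≈ 67.757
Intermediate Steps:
c = 811601/1072107 (c = -5228*1/15426 - 19651*(-1/17931) = -2614/7713 + 457/417 = 811601/1072107 ≈ 0.75702)
c - F(-75 + 8, -53) = 811601/1072107 - (-75 + 8) = 811601/1072107 - 1*(-67) = 811601/1072107 + 67 = 72642770/1072107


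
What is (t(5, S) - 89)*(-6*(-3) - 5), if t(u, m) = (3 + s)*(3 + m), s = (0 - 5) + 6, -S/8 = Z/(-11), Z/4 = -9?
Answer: -25987/11 ≈ -2362.5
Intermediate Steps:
Z = -36 (Z = 4*(-9) = -36)
S = -288/11 (S = -(-288)/(-11) = -(-288)*(-1)/11 = -8*36/11 = -288/11 ≈ -26.182)
s = 1 (s = -5 + 6 = 1)
t(u, m) = 12 + 4*m (t(u, m) = (3 + 1)*(3 + m) = 4*(3 + m) = 12 + 4*m)
(t(5, S) - 89)*(-6*(-3) - 5) = ((12 + 4*(-288/11)) - 89)*(-6*(-3) - 5) = ((12 - 1152/11) - 89)*(18 - 5) = (-1020/11 - 89)*13 = -1999/11*13 = -25987/11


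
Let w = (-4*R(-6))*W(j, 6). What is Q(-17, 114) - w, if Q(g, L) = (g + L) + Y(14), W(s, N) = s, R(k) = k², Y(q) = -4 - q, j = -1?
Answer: -65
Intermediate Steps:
Q(g, L) = -18 + L + g (Q(g, L) = (g + L) + (-4 - 1*14) = (L + g) + (-4 - 14) = (L + g) - 18 = -18 + L + g)
w = 144 (w = -4*(-6)²*(-1) = -4*36*(-1) = -144*(-1) = 144)
Q(-17, 114) - w = (-18 + 114 - 17) - 1*144 = 79 - 144 = -65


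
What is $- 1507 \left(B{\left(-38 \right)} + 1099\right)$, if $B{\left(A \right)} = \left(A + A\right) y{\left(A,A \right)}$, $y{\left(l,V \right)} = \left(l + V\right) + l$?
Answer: $-14712841$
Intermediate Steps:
$y{\left(l,V \right)} = V + 2 l$ ($y{\left(l,V \right)} = \left(V + l\right) + l = V + 2 l$)
$B{\left(A \right)} = 6 A^{2}$ ($B{\left(A \right)} = \left(A + A\right) \left(A + 2 A\right) = 2 A 3 A = 6 A^{2}$)
$- 1507 \left(B{\left(-38 \right)} + 1099\right) = - 1507 \left(6 \left(-38\right)^{2} + 1099\right) = - 1507 \left(6 \cdot 1444 + 1099\right) = - 1507 \left(8664 + 1099\right) = \left(-1507\right) 9763 = -14712841$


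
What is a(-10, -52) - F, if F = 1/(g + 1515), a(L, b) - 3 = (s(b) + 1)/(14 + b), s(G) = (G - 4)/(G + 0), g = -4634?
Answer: 4538639/1540786 ≈ 2.9457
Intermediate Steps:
s(G) = (-4 + G)/G
a(L, b) = 3 + (1 + (-4 + b)/b)/(14 + b) (a(L, b) = 3 + ((-4 + b)/b + 1)/(14 + b) = 3 + (1 + (-4 + b)/b)/(14 + b))
F = -1/3119 (F = 1/(-4634 + 1515) = 1/(-3119) = -1/3119 ≈ -0.00032062)
a(-10, -52) - F = (-4 - 52 - 52*(43 + 3*(-52)))/((-52)*(14 - 52)) - 1*(-1/3119) = -1/52*(-4 - 52 - 52*(43 - 156))/(-38) + 1/3119 = -1/52*(-1/38)*(-4 - 52 - 52*(-113)) + 1/3119 = -1/52*(-1/38)*(-4 - 52 + 5876) + 1/3119 = -1/52*(-1/38)*5820 + 1/3119 = 1455/494 + 1/3119 = 4538639/1540786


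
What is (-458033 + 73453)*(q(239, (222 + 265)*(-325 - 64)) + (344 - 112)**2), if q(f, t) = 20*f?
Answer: -22537926320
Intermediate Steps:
(-458033 + 73453)*(q(239, (222 + 265)*(-325 - 64)) + (344 - 112)**2) = (-458033 + 73453)*(20*239 + (344 - 112)**2) = -384580*(4780 + 232**2) = -384580*(4780 + 53824) = -384580*58604 = -22537926320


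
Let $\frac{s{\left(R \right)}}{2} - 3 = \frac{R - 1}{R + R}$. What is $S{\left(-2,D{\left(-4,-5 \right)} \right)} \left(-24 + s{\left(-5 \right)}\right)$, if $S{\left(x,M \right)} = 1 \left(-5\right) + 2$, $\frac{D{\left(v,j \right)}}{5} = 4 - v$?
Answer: $\frac{252}{5} \approx 50.4$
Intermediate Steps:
$s{\left(R \right)} = 6 + \frac{-1 + R}{R}$ ($s{\left(R \right)} = 6 + 2 \frac{R - 1}{R + R} = 6 + 2 \frac{-1 + R}{2 R} = 6 + \frac{-1 + R}{R}$)
$D{\left(v,j \right)} = 20 - 5 v$ ($D{\left(v,j \right)} = 5 \left(4 - v\right) = 20 - 5 v$)
$S{\left(x,M \right)} = -3$ ($S{\left(x,M \right)} = -5 + 2 = -3$)
$S{\left(-2,D{\left(-4,-5 \right)} \right)} \left(-24 + s{\left(-5 \right)}\right) = - 3 \left(-24 + \left(7 - \frac{1}{-5}\right)\right) = - 3 \left(-24 + \left(7 - - \frac{1}{5}\right)\right) = - 3 \left(-24 + \left(7 + \frac{1}{5}\right)\right) = - 3 \left(-24 + \frac{36}{5}\right) = \left(-3\right) \left(- \frac{84}{5}\right) = \frac{252}{5}$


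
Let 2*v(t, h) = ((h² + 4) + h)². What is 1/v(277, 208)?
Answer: 1/945081288 ≈ 1.0581e-9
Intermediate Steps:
v(t, h) = (4 + h + h²)²/2 (v(t, h) = ((h² + 4) + h)²/2 = ((4 + h²) + h)²/2 = (4 + h + h²)²/2)
1/v(277, 208) = 1/((4 + 208 + 208²)²/2) = 1/((4 + 208 + 43264)²/2) = 1/((½)*43476²) = 1/((½)*1890162576) = 1/945081288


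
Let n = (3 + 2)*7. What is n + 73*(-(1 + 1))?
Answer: -111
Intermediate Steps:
n = 35 (n = 5*7 = 35)
n + 73*(-(1 + 1)) = 35 + 73*(-(1 + 1)) = 35 + 73*(-1*2) = 35 + 73*(-2) = 35 - 146 = -111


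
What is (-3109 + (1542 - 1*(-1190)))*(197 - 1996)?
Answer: 678223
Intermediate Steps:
(-3109 + (1542 - 1*(-1190)))*(197 - 1996) = (-3109 + (1542 + 1190))*(-1799) = (-3109 + 2732)*(-1799) = -377*(-1799) = 678223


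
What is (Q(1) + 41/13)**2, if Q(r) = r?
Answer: 2916/169 ≈ 17.254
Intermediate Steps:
(Q(1) + 41/13)**2 = (1 + 41/13)**2 = (54/13)**2 = 2916/169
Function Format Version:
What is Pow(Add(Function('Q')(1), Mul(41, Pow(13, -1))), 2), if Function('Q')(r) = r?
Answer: Rational(2916, 169) ≈ 17.254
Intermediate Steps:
Pow(Add(Function('Q')(1), Mul(41, Pow(13, -1))), 2) = Pow(Add(1, Mul(41, Pow(13, -1))), 2) = Pow(Add(1, Mul(41, Rational(1, 13))), 2) = Pow(Add(1, Rational(41, 13)), 2) = Pow(Rational(54, 13), 2) = Rational(2916, 169)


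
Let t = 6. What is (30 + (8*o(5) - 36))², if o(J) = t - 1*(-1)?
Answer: 2500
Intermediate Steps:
o(J) = 7 (o(J) = 6 - 1*(-1) = 6 + 1 = 7)
(30 + (8*o(5) - 36))² = (30 + (8*7 - 36))² = (30 + (56 - 36))² = (30 + 20)² = 50² = 2500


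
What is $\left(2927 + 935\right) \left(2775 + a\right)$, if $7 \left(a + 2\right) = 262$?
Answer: $\frac{75977126}{7} \approx 1.0854 \cdot 10^{7}$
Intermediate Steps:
$a = \frac{248}{7}$ ($a = -2 + \frac{1}{7} \cdot 262 = -2 + \frac{262}{7} = \frac{248}{7} \approx 35.429$)
$\left(2927 + 935\right) \left(2775 + a\right) = \left(2927 + 935\right) \left(2775 + \frac{248}{7}\right) = 3862 \cdot \frac{19673}{7} = \frac{75977126}{7}$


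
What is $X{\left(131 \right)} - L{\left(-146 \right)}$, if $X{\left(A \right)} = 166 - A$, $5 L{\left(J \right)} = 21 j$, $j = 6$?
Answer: $\frac{49}{5} \approx 9.8$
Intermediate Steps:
$L{\left(J \right)} = \frac{126}{5}$ ($L{\left(J \right)} = \frac{21 \cdot 6}{5} = \frac{1}{5} \cdot 126 = \frac{126}{5}$)
$X{\left(131 \right)} - L{\left(-146 \right)} = \left(166 - 131\right) - \frac{126}{5} = 35 - \frac{126}{5} = \frac{49}{5}$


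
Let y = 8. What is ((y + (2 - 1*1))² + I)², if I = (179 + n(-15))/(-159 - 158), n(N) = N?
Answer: 650913169/100489 ≈ 6477.5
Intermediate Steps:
I = -164/317 (I = (179 - 15)/(-159 - 158) = 164/(-317) = 164*(-1/317) = -164/317 ≈ -0.51735)
((y + (2 - 1*1))² + I)² = ((8 + (2 - 1*1))² - 164/317)² = ((8 + (2 - 1))² - 164/317)² = ((8 + 1)² - 164/317)² = (9² - 164/317)² = (81 - 164/317)² = (25513/317)² = 650913169/100489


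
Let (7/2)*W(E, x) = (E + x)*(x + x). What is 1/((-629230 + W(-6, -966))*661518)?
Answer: -1/61313457348 ≈ -1.6310e-11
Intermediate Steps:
W(E, x) = 4*x*(E + x)/7 (W(E, x) = 2*((E + x)*(x + x))/7 = 2*((E + x)*(2*x))/7 = 2*(2*x*(E + x))/7 = 4*x*(E + x)/7)
1/((-629230 + W(-6, -966))*661518) = 1/(-629230 + (4/7)*(-966)*(-6 - 966)*661518) = (1/661518)/(-629230 + (4/7)*(-966)*(-972)) = (1/661518)/(-629230 + 536544) = (1/661518)/(-92686) = -1/92686*1/661518 = -1/61313457348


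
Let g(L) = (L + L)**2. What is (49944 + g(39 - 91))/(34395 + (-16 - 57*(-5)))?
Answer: 1085/619 ≈ 1.7528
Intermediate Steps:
g(L) = 4*L**2 (g(L) = (2*L)**2 = 4*L**2)
(49944 + g(39 - 91))/(34395 + (-16 - 57*(-5))) = (49944 + 4*(39 - 91)**2)/(34395 + (-16 - 57*(-5))) = (49944 + 4*(-52)**2)/(34395 + (-16 + 285)) = (49944 + 4*2704)/(34395 + 269) = (49944 + 10816)/34664 = 60760*(1/34664) = 1085/619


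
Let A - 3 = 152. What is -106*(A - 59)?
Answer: -10176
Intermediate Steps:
A = 155 (A = 3 + 152 = 155)
-106*(A - 59) = -106*(155 - 59) = -106*96 = -10176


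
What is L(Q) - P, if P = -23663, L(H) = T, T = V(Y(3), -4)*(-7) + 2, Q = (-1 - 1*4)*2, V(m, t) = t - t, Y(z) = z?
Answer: 23665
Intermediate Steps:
V(m, t) = 0
Q = -10 (Q = (-1 - 4)*2 = -5*2 = -10)
T = 2 (T = 0*(-7) + 2 = 0 + 2 = 2)
L(H) = 2
L(Q) - P = 2 - 1*(-23663) = 2 + 23663 = 23665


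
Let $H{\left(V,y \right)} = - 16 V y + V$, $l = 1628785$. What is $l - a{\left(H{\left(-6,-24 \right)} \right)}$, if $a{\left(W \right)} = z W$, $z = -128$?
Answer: $1333105$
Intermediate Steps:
$H{\left(V,y \right)} = V - 16 V y$ ($H{\left(V,y \right)} = - 16 V y + V = V - 16 V y$)
$a{\left(W \right)} = - 128 W$
$l - a{\left(H{\left(-6,-24 \right)} \right)} = 1628785 - - 128 \left(- 6 \left(1 - -384\right)\right) = 1628785 - - 128 \left(- 6 \left(1 + 384\right)\right) = 1628785 - - 128 \left(\left(-6\right) 385\right) = 1628785 - \left(-128\right) \left(-2310\right) = 1628785 - 295680 = 1333105$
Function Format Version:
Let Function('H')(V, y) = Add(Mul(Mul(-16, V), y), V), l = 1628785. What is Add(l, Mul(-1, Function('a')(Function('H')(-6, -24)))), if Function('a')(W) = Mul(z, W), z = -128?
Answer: 1333105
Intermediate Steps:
Function('H')(V, y) = Add(V, Mul(-16, V, y)) (Function('H')(V, y) = Add(Mul(-16, V, y), V) = Add(V, Mul(-16, V, y)))
Function('a')(W) = Mul(-128, W)
Add(l, Mul(-1, Function('a')(Function('H')(-6, -24)))) = Add(1628785, Mul(-1, Mul(-128, Mul(-6, Add(1, Mul(-16, -24)))))) = Add(1628785, Mul(-1, Mul(-128, Mul(-6, Add(1, 384))))) = Add(1628785, Mul(-1, Mul(-128, Mul(-6, 385)))) = Add(1628785, Mul(-1, Mul(-128, -2310))) = Add(1628785, Mul(-1, 295680)) = Add(1628785, -295680) = 1333105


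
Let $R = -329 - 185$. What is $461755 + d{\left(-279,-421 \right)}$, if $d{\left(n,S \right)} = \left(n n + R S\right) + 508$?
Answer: $756498$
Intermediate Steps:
$R = -514$
$d{\left(n,S \right)} = 508 + n^{2} - 514 S$ ($d{\left(n,S \right)} = \left(n n - 514 S\right) + 508 = \left(n^{2} - 514 S\right) + 508 = 508 + n^{2} - 514 S$)
$461755 + d{\left(-279,-421 \right)} = 461755 + \left(508 + \left(-279\right)^{2} - -216394\right) = 461755 + \left(508 + 77841 + 216394\right) = 461755 + 294743 = 756498$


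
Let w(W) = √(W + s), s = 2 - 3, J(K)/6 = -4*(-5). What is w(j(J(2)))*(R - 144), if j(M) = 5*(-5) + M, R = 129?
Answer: -15*√94 ≈ -145.43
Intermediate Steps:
J(K) = 120 (J(K) = 6*(-4*(-5)) = 6*20 = 120)
s = -1
j(M) = -25 + M
w(W) = √(-1 + W) (w(W) = √(W - 1) = √(-1 + W))
w(j(J(2)))*(R - 144) = √(-1 + (-25 + 120))*(129 - 144) = √(-1 + 95)*(-15) = √94*(-15) = -15*√94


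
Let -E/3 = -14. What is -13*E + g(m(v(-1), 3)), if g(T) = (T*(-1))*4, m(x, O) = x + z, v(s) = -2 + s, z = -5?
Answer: -514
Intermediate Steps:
E = 42 (E = -3*(-14) = 42)
m(x, O) = -5 + x (m(x, O) = x - 5 = -5 + x)
g(T) = -4*T (g(T) = -T*4 = -4*T)
-13*E + g(m(v(-1), 3)) = -13*42 - 4*(-5 + (-2 - 1)) = -546 - 4*(-5 - 3) = -546 - 4*(-8) = -546 + 32 = -514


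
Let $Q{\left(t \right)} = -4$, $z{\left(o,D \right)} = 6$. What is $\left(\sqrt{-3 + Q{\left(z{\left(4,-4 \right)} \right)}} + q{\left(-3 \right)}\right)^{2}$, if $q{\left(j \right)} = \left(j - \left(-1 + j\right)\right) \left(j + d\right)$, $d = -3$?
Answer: $\left(6 - i \sqrt{7}\right)^{2} \approx 29.0 - 31.749 i$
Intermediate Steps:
$q{\left(j \right)} = -3 + j$ ($q{\left(j \right)} = \left(j - \left(-1 + j\right)\right) \left(j - 3\right) = 1 \left(-3 + j\right) = -3 + j$)
$\left(\sqrt{-3 + Q{\left(z{\left(4,-4 \right)} \right)}} + q{\left(-3 \right)}\right)^{2} = \left(\sqrt{-3 - 4} - 6\right)^{2} = \left(\sqrt{-7} - 6\right)^{2} = \left(i \sqrt{7} - 6\right)^{2} = \left(-6 + i \sqrt{7}\right)^{2}$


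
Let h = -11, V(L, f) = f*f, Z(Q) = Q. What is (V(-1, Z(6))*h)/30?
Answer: -66/5 ≈ -13.200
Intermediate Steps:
V(L, f) = f²
(V(-1, Z(6))*h)/30 = (6²*(-11))/30 = (36*(-11))*(1/30) = -396*1/30 = -66/5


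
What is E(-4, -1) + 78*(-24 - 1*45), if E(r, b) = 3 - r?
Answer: -5375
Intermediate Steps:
E(-4, -1) + 78*(-24 - 1*45) = (3 - 1*(-4)) + 78*(-24 - 1*45) = (3 + 4) + 78*(-24 - 45) = 7 + 78*(-69) = 7 - 5382 = -5375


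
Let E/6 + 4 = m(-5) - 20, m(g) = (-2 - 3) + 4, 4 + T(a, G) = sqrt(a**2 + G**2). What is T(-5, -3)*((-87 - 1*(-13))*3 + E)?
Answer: 1488 - 372*sqrt(34) ≈ -681.11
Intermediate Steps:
T(a, G) = -4 + sqrt(G**2 + a**2) (T(a, G) = -4 + sqrt(a**2 + G**2) = -4 + sqrt(G**2 + a**2))
m(g) = -1 (m(g) = -5 + 4 = -1)
E = -150 (E = -24 + 6*(-1 - 20) = -24 + 6*(-21) = -24 - 126 = -150)
T(-5, -3)*((-87 - 1*(-13))*3 + E) = (-4 + sqrt((-3)**2 + (-5)**2))*((-87 - 1*(-13))*3 - 150) = (-4 + sqrt(9 + 25))*((-87 + 13)*3 - 150) = (-4 + sqrt(34))*(-74*3 - 150) = (-4 + sqrt(34))*(-222 - 150) = (-4 + sqrt(34))*(-372) = 1488 - 372*sqrt(34)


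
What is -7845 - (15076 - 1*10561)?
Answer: -12360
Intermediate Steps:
-7845 - (15076 - 1*10561) = -7845 - (15076 - 10561) = -7845 - 1*4515 = -7845 - 4515 = -12360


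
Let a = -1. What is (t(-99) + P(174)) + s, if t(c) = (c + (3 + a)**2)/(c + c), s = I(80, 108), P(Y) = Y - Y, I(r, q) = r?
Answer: 15935/198 ≈ 80.480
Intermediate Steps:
P(Y) = 0
s = 80
t(c) = (4 + c)/(2*c) (t(c) = (c + (3 - 1)**2)/(c + c) = (c + 2**2)/((2*c)) = (c + 4)*(1/(2*c)) = (4 + c)*(1/(2*c)) = (4 + c)/(2*c))
(t(-99) + P(174)) + s = ((1/2)*(4 - 99)/(-99) + 0) + 80 = ((1/2)*(-1/99)*(-95) + 0) + 80 = (95/198 + 0) + 80 = 95/198 + 80 = 15935/198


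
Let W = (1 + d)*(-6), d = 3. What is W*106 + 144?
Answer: -2400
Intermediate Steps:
W = -24 (W = (1 + 3)*(-6) = 4*(-6) = -24)
W*106 + 144 = -24*106 + 144 = -2544 + 144 = -2400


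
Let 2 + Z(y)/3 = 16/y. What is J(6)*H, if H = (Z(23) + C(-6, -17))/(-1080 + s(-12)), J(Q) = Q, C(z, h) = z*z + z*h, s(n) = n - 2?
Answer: -9252/12581 ≈ -0.73539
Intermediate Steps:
s(n) = -2 + n
Z(y) = -6 + 48/y (Z(y) = -6 + 3*(16/y) = -6 + 48/y)
C(z, h) = z² + h*z
H = -1542/12581 (H = ((-6 + 48/23) - 6*(-17 - 6))/(-1080 + (-2 - 12)) = ((-6 + 48*(1/23)) - 6*(-23))/(-1080 - 14) = ((-6 + 48/23) + 138)/(-1094) = (-90/23 + 138)*(-1/1094) = (3084/23)*(-1/1094) = -1542/12581 ≈ -0.12257)
J(6)*H = 6*(-1542/12581) = -9252/12581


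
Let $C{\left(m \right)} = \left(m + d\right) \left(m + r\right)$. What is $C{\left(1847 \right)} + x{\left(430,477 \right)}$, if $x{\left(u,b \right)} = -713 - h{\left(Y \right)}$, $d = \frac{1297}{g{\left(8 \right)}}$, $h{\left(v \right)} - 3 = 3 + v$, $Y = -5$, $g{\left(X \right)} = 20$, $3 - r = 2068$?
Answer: $- \frac{4174973}{10} \approx -4.175 \cdot 10^{5}$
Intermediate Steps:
$r = -2065$ ($r = 3 - 2068 = -2065$)
$h{\left(v \right)} = 6 + v$ ($h{\left(v \right)} = 3 + \left(3 + v\right) = 6 + v$)
$d = \frac{1297}{20} \approx 64.85$
$C{\left(m \right)} = \left(-2065 + m\right) \left(\frac{1297}{20} + m\right)$ ($C{\left(m \right)} = \left(m + \frac{1297}{20}\right) \left(m - 2065\right) = \left(\frac{1297}{20} + m\right) \left(-2065 + m\right) = \left(-2065 + m\right) \left(\frac{1297}{20} + m\right)$)
$x{\left(u,b \right)} = -714$ ($x{\left(u,b \right)} = -713 - \left(6 - 5\right) = -713 - 1 = -714$)
$C{\left(1847 \right)} + x{\left(430,477 \right)} = \left(- \frac{535661}{4} + 1847^{2} - \frac{73885541}{20}\right) - 714 = \left(- \frac{535661}{4} + 3411409 - \frac{73885541}{20}\right) - 714 = - \frac{4167833}{10} - 714 = - \frac{4174973}{10}$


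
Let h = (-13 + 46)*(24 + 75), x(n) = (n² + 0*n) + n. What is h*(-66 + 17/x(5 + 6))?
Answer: -860805/4 ≈ -2.1520e+5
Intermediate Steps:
x(n) = n + n² (x(n) = (n² + 0) + n = n² + n = n + n²)
h = 3267 (h = 33*99 = 3267)
h*(-66 + 17/x(5 + 6)) = 3267*(-66 + 17/(((5 + 6)*(1 + (5 + 6))))) = 3267*(-66 + 17/((11*(1 + 11)))) = 3267*(-66 + 17/((11*12))) = 3267*(-66 + 17/132) = 3267*(-8695/132) = -860805/4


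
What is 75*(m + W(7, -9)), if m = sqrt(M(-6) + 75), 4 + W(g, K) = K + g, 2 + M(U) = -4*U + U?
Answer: -450 + 75*sqrt(91) ≈ 265.45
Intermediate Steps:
M(U) = -2 - 3*U (M(U) = -2 + (-4*U + U) = -2 - 3*U)
W(g, K) = -4 + K + g (W(g, K) = -4 + (K + g) = -4 + K + g)
m = sqrt(91) (m = sqrt((-2 - 3*(-6)) + 75) = sqrt((-2 + 18) + 75) = sqrt(16 + 75) = sqrt(91) ≈ 9.5394)
75*(m + W(7, -9)) = 75*(sqrt(91) + (-4 - 9 + 7)) = 75*(sqrt(91) - 6) = 75*(-6 + sqrt(91)) = -450 + 75*sqrt(91)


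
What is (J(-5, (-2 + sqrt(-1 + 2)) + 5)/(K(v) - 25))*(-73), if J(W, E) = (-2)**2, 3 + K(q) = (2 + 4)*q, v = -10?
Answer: 73/22 ≈ 3.3182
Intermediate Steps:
K(q) = -3 + 6*q (K(q) = -3 + (2 + 4)*q = -3 + 6*q)
J(W, E) = 4
(J(-5, (-2 + sqrt(-1 + 2)) + 5)/(K(v) - 25))*(-73) = (4/((-3 + 6*(-10)) - 25))*(-73) = (4/((-3 - 60) - 25))*(-73) = (4/(-63 - 25))*(-73) = (4/(-88))*(-73) = (4*(-1/88))*(-73) = -1/22*(-73) = 73/22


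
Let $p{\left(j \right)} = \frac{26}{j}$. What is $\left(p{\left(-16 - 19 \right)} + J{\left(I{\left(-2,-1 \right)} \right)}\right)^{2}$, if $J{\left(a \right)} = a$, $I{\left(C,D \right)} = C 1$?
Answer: $\frac{9216}{1225} \approx 7.5233$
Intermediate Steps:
$I{\left(C,D \right)} = C$
$\left(p{\left(-16 - 19 \right)} + J{\left(I{\left(-2,-1 \right)} \right)}\right)^{2} = \left(\frac{26}{-16 - 19} - 2\right)^{2} = \left(\frac{26}{-35} - 2\right)^{2} = \left(26 \left(- \frac{1}{35}\right) - 2\right)^{2} = \left(- \frac{26}{35} - 2\right)^{2} = \left(- \frac{96}{35}\right)^{2} = \frac{9216}{1225}$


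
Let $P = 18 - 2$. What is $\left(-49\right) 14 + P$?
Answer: $-670$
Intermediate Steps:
$P = 16$
$\left(-49\right) 14 + P = \left(-49\right) 14 + 16 = -686 + 16 = -670$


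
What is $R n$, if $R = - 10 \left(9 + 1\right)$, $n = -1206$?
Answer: $120600$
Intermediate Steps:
$R = -100$ ($R = \left(-10\right) 10 = -100$)
$R n = \left(-100\right) \left(-1206\right) = 120600$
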